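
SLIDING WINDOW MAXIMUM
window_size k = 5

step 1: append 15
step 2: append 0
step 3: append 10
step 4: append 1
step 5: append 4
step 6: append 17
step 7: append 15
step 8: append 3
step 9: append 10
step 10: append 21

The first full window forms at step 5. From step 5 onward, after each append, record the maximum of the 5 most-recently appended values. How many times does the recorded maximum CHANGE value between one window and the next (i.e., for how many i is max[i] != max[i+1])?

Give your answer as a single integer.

step 1: append 15 -> window=[15] (not full yet)
step 2: append 0 -> window=[15, 0] (not full yet)
step 3: append 10 -> window=[15, 0, 10] (not full yet)
step 4: append 1 -> window=[15, 0, 10, 1] (not full yet)
step 5: append 4 -> window=[15, 0, 10, 1, 4] -> max=15
step 6: append 17 -> window=[0, 10, 1, 4, 17] -> max=17
step 7: append 15 -> window=[10, 1, 4, 17, 15] -> max=17
step 8: append 3 -> window=[1, 4, 17, 15, 3] -> max=17
step 9: append 10 -> window=[4, 17, 15, 3, 10] -> max=17
step 10: append 21 -> window=[17, 15, 3, 10, 21] -> max=21
Recorded maximums: 15 17 17 17 17 21
Changes between consecutive maximums: 2

Answer: 2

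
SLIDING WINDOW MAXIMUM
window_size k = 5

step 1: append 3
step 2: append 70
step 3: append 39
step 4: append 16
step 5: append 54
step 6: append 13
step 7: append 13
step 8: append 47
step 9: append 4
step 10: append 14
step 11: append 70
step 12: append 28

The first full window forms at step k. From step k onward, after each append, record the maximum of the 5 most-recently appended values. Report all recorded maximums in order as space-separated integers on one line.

step 1: append 3 -> window=[3] (not full yet)
step 2: append 70 -> window=[3, 70] (not full yet)
step 3: append 39 -> window=[3, 70, 39] (not full yet)
step 4: append 16 -> window=[3, 70, 39, 16] (not full yet)
step 5: append 54 -> window=[3, 70, 39, 16, 54] -> max=70
step 6: append 13 -> window=[70, 39, 16, 54, 13] -> max=70
step 7: append 13 -> window=[39, 16, 54, 13, 13] -> max=54
step 8: append 47 -> window=[16, 54, 13, 13, 47] -> max=54
step 9: append 4 -> window=[54, 13, 13, 47, 4] -> max=54
step 10: append 14 -> window=[13, 13, 47, 4, 14] -> max=47
step 11: append 70 -> window=[13, 47, 4, 14, 70] -> max=70
step 12: append 28 -> window=[47, 4, 14, 70, 28] -> max=70

Answer: 70 70 54 54 54 47 70 70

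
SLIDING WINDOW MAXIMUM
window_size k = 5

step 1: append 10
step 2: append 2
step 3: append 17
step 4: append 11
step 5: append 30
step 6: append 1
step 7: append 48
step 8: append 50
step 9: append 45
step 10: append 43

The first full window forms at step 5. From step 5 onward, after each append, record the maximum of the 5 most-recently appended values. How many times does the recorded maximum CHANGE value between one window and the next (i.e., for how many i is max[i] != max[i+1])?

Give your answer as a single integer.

Answer: 2

Derivation:
step 1: append 10 -> window=[10] (not full yet)
step 2: append 2 -> window=[10, 2] (not full yet)
step 3: append 17 -> window=[10, 2, 17] (not full yet)
step 4: append 11 -> window=[10, 2, 17, 11] (not full yet)
step 5: append 30 -> window=[10, 2, 17, 11, 30] -> max=30
step 6: append 1 -> window=[2, 17, 11, 30, 1] -> max=30
step 7: append 48 -> window=[17, 11, 30, 1, 48] -> max=48
step 8: append 50 -> window=[11, 30, 1, 48, 50] -> max=50
step 9: append 45 -> window=[30, 1, 48, 50, 45] -> max=50
step 10: append 43 -> window=[1, 48, 50, 45, 43] -> max=50
Recorded maximums: 30 30 48 50 50 50
Changes between consecutive maximums: 2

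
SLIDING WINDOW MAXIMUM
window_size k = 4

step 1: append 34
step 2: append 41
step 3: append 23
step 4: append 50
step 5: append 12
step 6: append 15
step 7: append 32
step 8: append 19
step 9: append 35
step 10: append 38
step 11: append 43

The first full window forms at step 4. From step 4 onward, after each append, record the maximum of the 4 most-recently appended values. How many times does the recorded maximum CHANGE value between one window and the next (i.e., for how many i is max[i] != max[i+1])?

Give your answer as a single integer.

Answer: 4

Derivation:
step 1: append 34 -> window=[34] (not full yet)
step 2: append 41 -> window=[34, 41] (not full yet)
step 3: append 23 -> window=[34, 41, 23] (not full yet)
step 4: append 50 -> window=[34, 41, 23, 50] -> max=50
step 5: append 12 -> window=[41, 23, 50, 12] -> max=50
step 6: append 15 -> window=[23, 50, 12, 15] -> max=50
step 7: append 32 -> window=[50, 12, 15, 32] -> max=50
step 8: append 19 -> window=[12, 15, 32, 19] -> max=32
step 9: append 35 -> window=[15, 32, 19, 35] -> max=35
step 10: append 38 -> window=[32, 19, 35, 38] -> max=38
step 11: append 43 -> window=[19, 35, 38, 43] -> max=43
Recorded maximums: 50 50 50 50 32 35 38 43
Changes between consecutive maximums: 4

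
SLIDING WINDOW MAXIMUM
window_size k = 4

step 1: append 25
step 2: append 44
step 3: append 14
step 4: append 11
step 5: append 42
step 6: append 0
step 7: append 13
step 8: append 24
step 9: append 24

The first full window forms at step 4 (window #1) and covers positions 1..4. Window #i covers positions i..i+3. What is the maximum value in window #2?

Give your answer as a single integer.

step 1: append 25 -> window=[25] (not full yet)
step 2: append 44 -> window=[25, 44] (not full yet)
step 3: append 14 -> window=[25, 44, 14] (not full yet)
step 4: append 11 -> window=[25, 44, 14, 11] -> max=44
step 5: append 42 -> window=[44, 14, 11, 42] -> max=44
Window #2 max = 44

Answer: 44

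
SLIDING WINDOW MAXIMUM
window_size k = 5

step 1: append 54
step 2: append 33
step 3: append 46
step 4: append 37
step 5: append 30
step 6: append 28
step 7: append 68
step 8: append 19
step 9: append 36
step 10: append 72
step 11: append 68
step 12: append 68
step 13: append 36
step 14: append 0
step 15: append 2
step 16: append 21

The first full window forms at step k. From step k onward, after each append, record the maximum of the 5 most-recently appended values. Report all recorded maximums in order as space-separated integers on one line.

Answer: 54 46 68 68 68 72 72 72 72 72 68 68

Derivation:
step 1: append 54 -> window=[54] (not full yet)
step 2: append 33 -> window=[54, 33] (not full yet)
step 3: append 46 -> window=[54, 33, 46] (not full yet)
step 4: append 37 -> window=[54, 33, 46, 37] (not full yet)
step 5: append 30 -> window=[54, 33, 46, 37, 30] -> max=54
step 6: append 28 -> window=[33, 46, 37, 30, 28] -> max=46
step 7: append 68 -> window=[46, 37, 30, 28, 68] -> max=68
step 8: append 19 -> window=[37, 30, 28, 68, 19] -> max=68
step 9: append 36 -> window=[30, 28, 68, 19, 36] -> max=68
step 10: append 72 -> window=[28, 68, 19, 36, 72] -> max=72
step 11: append 68 -> window=[68, 19, 36, 72, 68] -> max=72
step 12: append 68 -> window=[19, 36, 72, 68, 68] -> max=72
step 13: append 36 -> window=[36, 72, 68, 68, 36] -> max=72
step 14: append 0 -> window=[72, 68, 68, 36, 0] -> max=72
step 15: append 2 -> window=[68, 68, 36, 0, 2] -> max=68
step 16: append 21 -> window=[68, 36, 0, 2, 21] -> max=68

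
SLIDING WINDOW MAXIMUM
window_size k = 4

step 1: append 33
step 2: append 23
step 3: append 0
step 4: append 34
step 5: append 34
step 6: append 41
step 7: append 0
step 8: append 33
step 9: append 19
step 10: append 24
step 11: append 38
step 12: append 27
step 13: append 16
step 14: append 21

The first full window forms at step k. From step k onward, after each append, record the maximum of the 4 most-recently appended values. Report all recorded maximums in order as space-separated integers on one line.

Answer: 34 34 41 41 41 41 33 38 38 38 38

Derivation:
step 1: append 33 -> window=[33] (not full yet)
step 2: append 23 -> window=[33, 23] (not full yet)
step 3: append 0 -> window=[33, 23, 0] (not full yet)
step 4: append 34 -> window=[33, 23, 0, 34] -> max=34
step 5: append 34 -> window=[23, 0, 34, 34] -> max=34
step 6: append 41 -> window=[0, 34, 34, 41] -> max=41
step 7: append 0 -> window=[34, 34, 41, 0] -> max=41
step 8: append 33 -> window=[34, 41, 0, 33] -> max=41
step 9: append 19 -> window=[41, 0, 33, 19] -> max=41
step 10: append 24 -> window=[0, 33, 19, 24] -> max=33
step 11: append 38 -> window=[33, 19, 24, 38] -> max=38
step 12: append 27 -> window=[19, 24, 38, 27] -> max=38
step 13: append 16 -> window=[24, 38, 27, 16] -> max=38
step 14: append 21 -> window=[38, 27, 16, 21] -> max=38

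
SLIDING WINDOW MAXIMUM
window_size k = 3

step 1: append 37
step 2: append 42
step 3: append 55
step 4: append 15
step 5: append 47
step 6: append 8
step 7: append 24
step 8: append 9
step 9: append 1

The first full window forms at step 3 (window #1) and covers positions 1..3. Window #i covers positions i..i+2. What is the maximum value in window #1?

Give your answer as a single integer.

Answer: 55

Derivation:
step 1: append 37 -> window=[37] (not full yet)
step 2: append 42 -> window=[37, 42] (not full yet)
step 3: append 55 -> window=[37, 42, 55] -> max=55
Window #1 max = 55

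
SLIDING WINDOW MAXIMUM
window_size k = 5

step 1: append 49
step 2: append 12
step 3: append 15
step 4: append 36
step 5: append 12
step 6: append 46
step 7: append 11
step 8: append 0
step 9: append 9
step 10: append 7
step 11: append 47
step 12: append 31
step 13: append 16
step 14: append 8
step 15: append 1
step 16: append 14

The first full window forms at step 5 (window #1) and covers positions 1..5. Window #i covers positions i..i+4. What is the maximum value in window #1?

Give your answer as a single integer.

step 1: append 49 -> window=[49] (not full yet)
step 2: append 12 -> window=[49, 12] (not full yet)
step 3: append 15 -> window=[49, 12, 15] (not full yet)
step 4: append 36 -> window=[49, 12, 15, 36] (not full yet)
step 5: append 12 -> window=[49, 12, 15, 36, 12] -> max=49
Window #1 max = 49

Answer: 49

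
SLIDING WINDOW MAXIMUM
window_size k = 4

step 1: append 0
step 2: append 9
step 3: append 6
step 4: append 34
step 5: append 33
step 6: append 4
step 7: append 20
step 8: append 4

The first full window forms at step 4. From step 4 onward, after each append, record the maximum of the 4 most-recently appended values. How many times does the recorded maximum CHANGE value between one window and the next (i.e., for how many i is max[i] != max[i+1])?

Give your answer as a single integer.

Answer: 1

Derivation:
step 1: append 0 -> window=[0] (not full yet)
step 2: append 9 -> window=[0, 9] (not full yet)
step 3: append 6 -> window=[0, 9, 6] (not full yet)
step 4: append 34 -> window=[0, 9, 6, 34] -> max=34
step 5: append 33 -> window=[9, 6, 34, 33] -> max=34
step 6: append 4 -> window=[6, 34, 33, 4] -> max=34
step 7: append 20 -> window=[34, 33, 4, 20] -> max=34
step 8: append 4 -> window=[33, 4, 20, 4] -> max=33
Recorded maximums: 34 34 34 34 33
Changes between consecutive maximums: 1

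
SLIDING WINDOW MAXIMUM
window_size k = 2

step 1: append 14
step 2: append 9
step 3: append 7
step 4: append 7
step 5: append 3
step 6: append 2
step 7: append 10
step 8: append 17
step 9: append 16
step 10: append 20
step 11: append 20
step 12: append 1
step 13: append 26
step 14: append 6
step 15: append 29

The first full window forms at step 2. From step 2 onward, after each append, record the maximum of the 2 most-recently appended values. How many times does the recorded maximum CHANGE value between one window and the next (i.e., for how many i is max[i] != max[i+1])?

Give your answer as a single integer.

step 1: append 14 -> window=[14] (not full yet)
step 2: append 9 -> window=[14, 9] -> max=14
step 3: append 7 -> window=[9, 7] -> max=9
step 4: append 7 -> window=[7, 7] -> max=7
step 5: append 3 -> window=[7, 3] -> max=7
step 6: append 2 -> window=[3, 2] -> max=3
step 7: append 10 -> window=[2, 10] -> max=10
step 8: append 17 -> window=[10, 17] -> max=17
step 9: append 16 -> window=[17, 16] -> max=17
step 10: append 20 -> window=[16, 20] -> max=20
step 11: append 20 -> window=[20, 20] -> max=20
step 12: append 1 -> window=[20, 1] -> max=20
step 13: append 26 -> window=[1, 26] -> max=26
step 14: append 6 -> window=[26, 6] -> max=26
step 15: append 29 -> window=[6, 29] -> max=29
Recorded maximums: 14 9 7 7 3 10 17 17 20 20 20 26 26 29
Changes between consecutive maximums: 8

Answer: 8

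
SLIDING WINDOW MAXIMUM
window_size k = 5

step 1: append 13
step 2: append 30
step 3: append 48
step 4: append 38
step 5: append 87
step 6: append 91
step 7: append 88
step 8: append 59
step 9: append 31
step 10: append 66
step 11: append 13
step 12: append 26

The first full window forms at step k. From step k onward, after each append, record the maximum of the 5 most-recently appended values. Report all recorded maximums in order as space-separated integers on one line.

step 1: append 13 -> window=[13] (not full yet)
step 2: append 30 -> window=[13, 30] (not full yet)
step 3: append 48 -> window=[13, 30, 48] (not full yet)
step 4: append 38 -> window=[13, 30, 48, 38] (not full yet)
step 5: append 87 -> window=[13, 30, 48, 38, 87] -> max=87
step 6: append 91 -> window=[30, 48, 38, 87, 91] -> max=91
step 7: append 88 -> window=[48, 38, 87, 91, 88] -> max=91
step 8: append 59 -> window=[38, 87, 91, 88, 59] -> max=91
step 9: append 31 -> window=[87, 91, 88, 59, 31] -> max=91
step 10: append 66 -> window=[91, 88, 59, 31, 66] -> max=91
step 11: append 13 -> window=[88, 59, 31, 66, 13] -> max=88
step 12: append 26 -> window=[59, 31, 66, 13, 26] -> max=66

Answer: 87 91 91 91 91 91 88 66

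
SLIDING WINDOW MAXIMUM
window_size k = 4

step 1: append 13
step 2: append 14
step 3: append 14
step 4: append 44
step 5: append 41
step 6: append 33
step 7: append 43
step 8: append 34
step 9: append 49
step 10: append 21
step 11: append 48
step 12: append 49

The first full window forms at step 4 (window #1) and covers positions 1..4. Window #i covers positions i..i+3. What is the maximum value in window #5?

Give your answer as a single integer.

step 1: append 13 -> window=[13] (not full yet)
step 2: append 14 -> window=[13, 14] (not full yet)
step 3: append 14 -> window=[13, 14, 14] (not full yet)
step 4: append 44 -> window=[13, 14, 14, 44] -> max=44
step 5: append 41 -> window=[14, 14, 44, 41] -> max=44
step 6: append 33 -> window=[14, 44, 41, 33] -> max=44
step 7: append 43 -> window=[44, 41, 33, 43] -> max=44
step 8: append 34 -> window=[41, 33, 43, 34] -> max=43
Window #5 max = 43

Answer: 43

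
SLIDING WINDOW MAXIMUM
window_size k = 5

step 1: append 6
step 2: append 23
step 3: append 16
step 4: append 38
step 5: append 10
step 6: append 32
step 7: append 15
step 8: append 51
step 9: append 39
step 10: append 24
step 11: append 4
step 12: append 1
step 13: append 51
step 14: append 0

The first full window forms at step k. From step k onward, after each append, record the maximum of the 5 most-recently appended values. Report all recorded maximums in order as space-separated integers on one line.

step 1: append 6 -> window=[6] (not full yet)
step 2: append 23 -> window=[6, 23] (not full yet)
step 3: append 16 -> window=[6, 23, 16] (not full yet)
step 4: append 38 -> window=[6, 23, 16, 38] (not full yet)
step 5: append 10 -> window=[6, 23, 16, 38, 10] -> max=38
step 6: append 32 -> window=[23, 16, 38, 10, 32] -> max=38
step 7: append 15 -> window=[16, 38, 10, 32, 15] -> max=38
step 8: append 51 -> window=[38, 10, 32, 15, 51] -> max=51
step 9: append 39 -> window=[10, 32, 15, 51, 39] -> max=51
step 10: append 24 -> window=[32, 15, 51, 39, 24] -> max=51
step 11: append 4 -> window=[15, 51, 39, 24, 4] -> max=51
step 12: append 1 -> window=[51, 39, 24, 4, 1] -> max=51
step 13: append 51 -> window=[39, 24, 4, 1, 51] -> max=51
step 14: append 0 -> window=[24, 4, 1, 51, 0] -> max=51

Answer: 38 38 38 51 51 51 51 51 51 51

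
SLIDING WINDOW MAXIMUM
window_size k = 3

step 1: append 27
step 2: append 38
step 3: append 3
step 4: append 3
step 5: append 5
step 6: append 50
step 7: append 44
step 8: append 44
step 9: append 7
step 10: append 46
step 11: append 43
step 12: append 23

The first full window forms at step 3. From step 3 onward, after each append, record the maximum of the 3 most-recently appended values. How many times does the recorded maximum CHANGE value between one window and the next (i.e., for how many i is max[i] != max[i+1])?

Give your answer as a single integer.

Answer: 4

Derivation:
step 1: append 27 -> window=[27] (not full yet)
step 2: append 38 -> window=[27, 38] (not full yet)
step 3: append 3 -> window=[27, 38, 3] -> max=38
step 4: append 3 -> window=[38, 3, 3] -> max=38
step 5: append 5 -> window=[3, 3, 5] -> max=5
step 6: append 50 -> window=[3, 5, 50] -> max=50
step 7: append 44 -> window=[5, 50, 44] -> max=50
step 8: append 44 -> window=[50, 44, 44] -> max=50
step 9: append 7 -> window=[44, 44, 7] -> max=44
step 10: append 46 -> window=[44, 7, 46] -> max=46
step 11: append 43 -> window=[7, 46, 43] -> max=46
step 12: append 23 -> window=[46, 43, 23] -> max=46
Recorded maximums: 38 38 5 50 50 50 44 46 46 46
Changes between consecutive maximums: 4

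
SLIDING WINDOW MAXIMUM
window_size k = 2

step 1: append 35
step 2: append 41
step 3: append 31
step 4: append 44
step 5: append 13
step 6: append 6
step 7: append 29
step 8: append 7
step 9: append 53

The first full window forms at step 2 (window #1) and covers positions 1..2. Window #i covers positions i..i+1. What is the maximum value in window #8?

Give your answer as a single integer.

Answer: 53

Derivation:
step 1: append 35 -> window=[35] (not full yet)
step 2: append 41 -> window=[35, 41] -> max=41
step 3: append 31 -> window=[41, 31] -> max=41
step 4: append 44 -> window=[31, 44] -> max=44
step 5: append 13 -> window=[44, 13] -> max=44
step 6: append 6 -> window=[13, 6] -> max=13
step 7: append 29 -> window=[6, 29] -> max=29
step 8: append 7 -> window=[29, 7] -> max=29
step 9: append 53 -> window=[7, 53] -> max=53
Window #8 max = 53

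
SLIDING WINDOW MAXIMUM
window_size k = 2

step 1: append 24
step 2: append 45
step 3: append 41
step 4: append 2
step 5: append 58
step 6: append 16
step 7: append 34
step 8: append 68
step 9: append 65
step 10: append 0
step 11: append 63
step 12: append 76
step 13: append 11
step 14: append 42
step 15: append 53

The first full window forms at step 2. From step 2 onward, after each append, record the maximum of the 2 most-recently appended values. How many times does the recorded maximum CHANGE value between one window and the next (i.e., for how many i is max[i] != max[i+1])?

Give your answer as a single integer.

Answer: 9

Derivation:
step 1: append 24 -> window=[24] (not full yet)
step 2: append 45 -> window=[24, 45] -> max=45
step 3: append 41 -> window=[45, 41] -> max=45
step 4: append 2 -> window=[41, 2] -> max=41
step 5: append 58 -> window=[2, 58] -> max=58
step 6: append 16 -> window=[58, 16] -> max=58
step 7: append 34 -> window=[16, 34] -> max=34
step 8: append 68 -> window=[34, 68] -> max=68
step 9: append 65 -> window=[68, 65] -> max=68
step 10: append 0 -> window=[65, 0] -> max=65
step 11: append 63 -> window=[0, 63] -> max=63
step 12: append 76 -> window=[63, 76] -> max=76
step 13: append 11 -> window=[76, 11] -> max=76
step 14: append 42 -> window=[11, 42] -> max=42
step 15: append 53 -> window=[42, 53] -> max=53
Recorded maximums: 45 45 41 58 58 34 68 68 65 63 76 76 42 53
Changes between consecutive maximums: 9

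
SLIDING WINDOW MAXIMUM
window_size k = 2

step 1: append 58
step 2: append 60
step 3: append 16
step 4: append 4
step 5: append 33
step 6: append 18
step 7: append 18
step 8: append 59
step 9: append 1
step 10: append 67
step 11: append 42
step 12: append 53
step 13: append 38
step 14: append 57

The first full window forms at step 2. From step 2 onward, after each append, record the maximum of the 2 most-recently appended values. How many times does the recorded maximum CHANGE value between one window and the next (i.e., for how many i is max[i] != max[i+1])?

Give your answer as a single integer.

Answer: 7

Derivation:
step 1: append 58 -> window=[58] (not full yet)
step 2: append 60 -> window=[58, 60] -> max=60
step 3: append 16 -> window=[60, 16] -> max=60
step 4: append 4 -> window=[16, 4] -> max=16
step 5: append 33 -> window=[4, 33] -> max=33
step 6: append 18 -> window=[33, 18] -> max=33
step 7: append 18 -> window=[18, 18] -> max=18
step 8: append 59 -> window=[18, 59] -> max=59
step 9: append 1 -> window=[59, 1] -> max=59
step 10: append 67 -> window=[1, 67] -> max=67
step 11: append 42 -> window=[67, 42] -> max=67
step 12: append 53 -> window=[42, 53] -> max=53
step 13: append 38 -> window=[53, 38] -> max=53
step 14: append 57 -> window=[38, 57] -> max=57
Recorded maximums: 60 60 16 33 33 18 59 59 67 67 53 53 57
Changes between consecutive maximums: 7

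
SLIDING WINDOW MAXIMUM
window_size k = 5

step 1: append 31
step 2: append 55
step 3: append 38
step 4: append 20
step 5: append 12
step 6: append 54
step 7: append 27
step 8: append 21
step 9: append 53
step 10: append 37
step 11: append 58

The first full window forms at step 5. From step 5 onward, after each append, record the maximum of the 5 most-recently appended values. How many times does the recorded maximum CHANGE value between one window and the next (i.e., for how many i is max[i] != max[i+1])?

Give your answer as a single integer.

step 1: append 31 -> window=[31] (not full yet)
step 2: append 55 -> window=[31, 55] (not full yet)
step 3: append 38 -> window=[31, 55, 38] (not full yet)
step 4: append 20 -> window=[31, 55, 38, 20] (not full yet)
step 5: append 12 -> window=[31, 55, 38, 20, 12] -> max=55
step 6: append 54 -> window=[55, 38, 20, 12, 54] -> max=55
step 7: append 27 -> window=[38, 20, 12, 54, 27] -> max=54
step 8: append 21 -> window=[20, 12, 54, 27, 21] -> max=54
step 9: append 53 -> window=[12, 54, 27, 21, 53] -> max=54
step 10: append 37 -> window=[54, 27, 21, 53, 37] -> max=54
step 11: append 58 -> window=[27, 21, 53, 37, 58] -> max=58
Recorded maximums: 55 55 54 54 54 54 58
Changes between consecutive maximums: 2

Answer: 2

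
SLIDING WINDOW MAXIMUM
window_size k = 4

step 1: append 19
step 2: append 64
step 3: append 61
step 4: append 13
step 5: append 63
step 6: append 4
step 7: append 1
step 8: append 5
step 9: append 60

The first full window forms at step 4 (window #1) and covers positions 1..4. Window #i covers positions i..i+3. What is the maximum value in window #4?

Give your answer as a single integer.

step 1: append 19 -> window=[19] (not full yet)
step 2: append 64 -> window=[19, 64] (not full yet)
step 3: append 61 -> window=[19, 64, 61] (not full yet)
step 4: append 13 -> window=[19, 64, 61, 13] -> max=64
step 5: append 63 -> window=[64, 61, 13, 63] -> max=64
step 6: append 4 -> window=[61, 13, 63, 4] -> max=63
step 7: append 1 -> window=[13, 63, 4, 1] -> max=63
Window #4 max = 63

Answer: 63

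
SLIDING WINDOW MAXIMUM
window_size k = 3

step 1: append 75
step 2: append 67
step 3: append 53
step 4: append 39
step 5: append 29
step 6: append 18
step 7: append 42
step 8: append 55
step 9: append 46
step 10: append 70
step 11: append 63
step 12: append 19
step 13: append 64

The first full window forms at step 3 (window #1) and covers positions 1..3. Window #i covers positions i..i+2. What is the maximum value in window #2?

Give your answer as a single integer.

Answer: 67

Derivation:
step 1: append 75 -> window=[75] (not full yet)
step 2: append 67 -> window=[75, 67] (not full yet)
step 3: append 53 -> window=[75, 67, 53] -> max=75
step 4: append 39 -> window=[67, 53, 39] -> max=67
Window #2 max = 67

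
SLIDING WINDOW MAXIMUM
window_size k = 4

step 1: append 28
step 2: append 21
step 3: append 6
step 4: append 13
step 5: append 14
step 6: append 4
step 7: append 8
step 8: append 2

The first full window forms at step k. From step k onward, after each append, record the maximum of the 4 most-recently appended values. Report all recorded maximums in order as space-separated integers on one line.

step 1: append 28 -> window=[28] (not full yet)
step 2: append 21 -> window=[28, 21] (not full yet)
step 3: append 6 -> window=[28, 21, 6] (not full yet)
step 4: append 13 -> window=[28, 21, 6, 13] -> max=28
step 5: append 14 -> window=[21, 6, 13, 14] -> max=21
step 6: append 4 -> window=[6, 13, 14, 4] -> max=14
step 7: append 8 -> window=[13, 14, 4, 8] -> max=14
step 8: append 2 -> window=[14, 4, 8, 2] -> max=14

Answer: 28 21 14 14 14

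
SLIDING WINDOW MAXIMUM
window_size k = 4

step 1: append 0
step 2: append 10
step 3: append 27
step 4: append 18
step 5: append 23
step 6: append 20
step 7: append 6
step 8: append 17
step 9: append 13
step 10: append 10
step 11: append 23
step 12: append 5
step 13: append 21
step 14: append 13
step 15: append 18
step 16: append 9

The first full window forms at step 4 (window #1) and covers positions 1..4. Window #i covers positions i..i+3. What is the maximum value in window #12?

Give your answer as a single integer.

step 1: append 0 -> window=[0] (not full yet)
step 2: append 10 -> window=[0, 10] (not full yet)
step 3: append 27 -> window=[0, 10, 27] (not full yet)
step 4: append 18 -> window=[0, 10, 27, 18] -> max=27
step 5: append 23 -> window=[10, 27, 18, 23] -> max=27
step 6: append 20 -> window=[27, 18, 23, 20] -> max=27
step 7: append 6 -> window=[18, 23, 20, 6] -> max=23
step 8: append 17 -> window=[23, 20, 6, 17] -> max=23
step 9: append 13 -> window=[20, 6, 17, 13] -> max=20
step 10: append 10 -> window=[6, 17, 13, 10] -> max=17
step 11: append 23 -> window=[17, 13, 10, 23] -> max=23
step 12: append 5 -> window=[13, 10, 23, 5] -> max=23
step 13: append 21 -> window=[10, 23, 5, 21] -> max=23
step 14: append 13 -> window=[23, 5, 21, 13] -> max=23
step 15: append 18 -> window=[5, 21, 13, 18] -> max=21
Window #12 max = 21

Answer: 21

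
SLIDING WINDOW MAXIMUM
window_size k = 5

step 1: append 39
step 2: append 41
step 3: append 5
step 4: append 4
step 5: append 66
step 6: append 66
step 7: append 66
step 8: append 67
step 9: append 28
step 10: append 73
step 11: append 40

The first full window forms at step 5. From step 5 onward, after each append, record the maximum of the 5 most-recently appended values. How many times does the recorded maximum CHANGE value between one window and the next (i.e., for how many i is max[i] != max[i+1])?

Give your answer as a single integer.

Answer: 2

Derivation:
step 1: append 39 -> window=[39] (not full yet)
step 2: append 41 -> window=[39, 41] (not full yet)
step 3: append 5 -> window=[39, 41, 5] (not full yet)
step 4: append 4 -> window=[39, 41, 5, 4] (not full yet)
step 5: append 66 -> window=[39, 41, 5, 4, 66] -> max=66
step 6: append 66 -> window=[41, 5, 4, 66, 66] -> max=66
step 7: append 66 -> window=[5, 4, 66, 66, 66] -> max=66
step 8: append 67 -> window=[4, 66, 66, 66, 67] -> max=67
step 9: append 28 -> window=[66, 66, 66, 67, 28] -> max=67
step 10: append 73 -> window=[66, 66, 67, 28, 73] -> max=73
step 11: append 40 -> window=[66, 67, 28, 73, 40] -> max=73
Recorded maximums: 66 66 66 67 67 73 73
Changes between consecutive maximums: 2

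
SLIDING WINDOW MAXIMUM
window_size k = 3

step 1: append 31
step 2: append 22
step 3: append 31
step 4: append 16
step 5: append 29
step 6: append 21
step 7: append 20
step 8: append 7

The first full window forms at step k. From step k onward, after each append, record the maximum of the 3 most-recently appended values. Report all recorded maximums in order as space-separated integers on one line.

Answer: 31 31 31 29 29 21

Derivation:
step 1: append 31 -> window=[31] (not full yet)
step 2: append 22 -> window=[31, 22] (not full yet)
step 3: append 31 -> window=[31, 22, 31] -> max=31
step 4: append 16 -> window=[22, 31, 16] -> max=31
step 5: append 29 -> window=[31, 16, 29] -> max=31
step 6: append 21 -> window=[16, 29, 21] -> max=29
step 7: append 20 -> window=[29, 21, 20] -> max=29
step 8: append 7 -> window=[21, 20, 7] -> max=21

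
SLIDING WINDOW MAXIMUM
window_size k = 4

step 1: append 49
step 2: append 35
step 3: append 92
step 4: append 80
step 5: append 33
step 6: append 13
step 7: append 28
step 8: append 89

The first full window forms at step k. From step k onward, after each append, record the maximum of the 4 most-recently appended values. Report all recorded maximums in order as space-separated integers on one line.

step 1: append 49 -> window=[49] (not full yet)
step 2: append 35 -> window=[49, 35] (not full yet)
step 3: append 92 -> window=[49, 35, 92] (not full yet)
step 4: append 80 -> window=[49, 35, 92, 80] -> max=92
step 5: append 33 -> window=[35, 92, 80, 33] -> max=92
step 6: append 13 -> window=[92, 80, 33, 13] -> max=92
step 7: append 28 -> window=[80, 33, 13, 28] -> max=80
step 8: append 89 -> window=[33, 13, 28, 89] -> max=89

Answer: 92 92 92 80 89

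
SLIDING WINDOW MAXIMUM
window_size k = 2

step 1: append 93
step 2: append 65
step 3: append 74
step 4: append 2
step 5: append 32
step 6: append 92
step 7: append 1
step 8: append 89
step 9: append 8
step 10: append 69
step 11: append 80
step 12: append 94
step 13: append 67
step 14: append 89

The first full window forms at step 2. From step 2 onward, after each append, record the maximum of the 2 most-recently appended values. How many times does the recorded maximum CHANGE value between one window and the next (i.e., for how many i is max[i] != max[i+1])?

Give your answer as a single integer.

Answer: 8

Derivation:
step 1: append 93 -> window=[93] (not full yet)
step 2: append 65 -> window=[93, 65] -> max=93
step 3: append 74 -> window=[65, 74] -> max=74
step 4: append 2 -> window=[74, 2] -> max=74
step 5: append 32 -> window=[2, 32] -> max=32
step 6: append 92 -> window=[32, 92] -> max=92
step 7: append 1 -> window=[92, 1] -> max=92
step 8: append 89 -> window=[1, 89] -> max=89
step 9: append 8 -> window=[89, 8] -> max=89
step 10: append 69 -> window=[8, 69] -> max=69
step 11: append 80 -> window=[69, 80] -> max=80
step 12: append 94 -> window=[80, 94] -> max=94
step 13: append 67 -> window=[94, 67] -> max=94
step 14: append 89 -> window=[67, 89] -> max=89
Recorded maximums: 93 74 74 32 92 92 89 89 69 80 94 94 89
Changes between consecutive maximums: 8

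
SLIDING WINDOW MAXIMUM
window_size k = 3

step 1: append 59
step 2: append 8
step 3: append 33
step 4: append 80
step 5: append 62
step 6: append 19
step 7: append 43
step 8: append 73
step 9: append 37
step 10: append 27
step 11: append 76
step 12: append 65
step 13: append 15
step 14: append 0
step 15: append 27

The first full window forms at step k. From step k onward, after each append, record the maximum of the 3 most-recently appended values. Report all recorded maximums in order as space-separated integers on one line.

Answer: 59 80 80 80 62 73 73 73 76 76 76 65 27

Derivation:
step 1: append 59 -> window=[59] (not full yet)
step 2: append 8 -> window=[59, 8] (not full yet)
step 3: append 33 -> window=[59, 8, 33] -> max=59
step 4: append 80 -> window=[8, 33, 80] -> max=80
step 5: append 62 -> window=[33, 80, 62] -> max=80
step 6: append 19 -> window=[80, 62, 19] -> max=80
step 7: append 43 -> window=[62, 19, 43] -> max=62
step 8: append 73 -> window=[19, 43, 73] -> max=73
step 9: append 37 -> window=[43, 73, 37] -> max=73
step 10: append 27 -> window=[73, 37, 27] -> max=73
step 11: append 76 -> window=[37, 27, 76] -> max=76
step 12: append 65 -> window=[27, 76, 65] -> max=76
step 13: append 15 -> window=[76, 65, 15] -> max=76
step 14: append 0 -> window=[65, 15, 0] -> max=65
step 15: append 27 -> window=[15, 0, 27] -> max=27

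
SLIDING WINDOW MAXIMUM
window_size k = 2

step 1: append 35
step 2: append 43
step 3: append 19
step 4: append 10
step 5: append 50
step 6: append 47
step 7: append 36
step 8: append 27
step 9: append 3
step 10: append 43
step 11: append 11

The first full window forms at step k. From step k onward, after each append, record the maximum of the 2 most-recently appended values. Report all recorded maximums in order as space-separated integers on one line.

step 1: append 35 -> window=[35] (not full yet)
step 2: append 43 -> window=[35, 43] -> max=43
step 3: append 19 -> window=[43, 19] -> max=43
step 4: append 10 -> window=[19, 10] -> max=19
step 5: append 50 -> window=[10, 50] -> max=50
step 6: append 47 -> window=[50, 47] -> max=50
step 7: append 36 -> window=[47, 36] -> max=47
step 8: append 27 -> window=[36, 27] -> max=36
step 9: append 3 -> window=[27, 3] -> max=27
step 10: append 43 -> window=[3, 43] -> max=43
step 11: append 11 -> window=[43, 11] -> max=43

Answer: 43 43 19 50 50 47 36 27 43 43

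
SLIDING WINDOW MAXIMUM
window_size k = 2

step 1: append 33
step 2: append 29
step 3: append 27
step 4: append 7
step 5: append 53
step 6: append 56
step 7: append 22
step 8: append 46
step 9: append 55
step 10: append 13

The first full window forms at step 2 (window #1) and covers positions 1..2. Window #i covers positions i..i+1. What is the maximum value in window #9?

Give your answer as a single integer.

step 1: append 33 -> window=[33] (not full yet)
step 2: append 29 -> window=[33, 29] -> max=33
step 3: append 27 -> window=[29, 27] -> max=29
step 4: append 7 -> window=[27, 7] -> max=27
step 5: append 53 -> window=[7, 53] -> max=53
step 6: append 56 -> window=[53, 56] -> max=56
step 7: append 22 -> window=[56, 22] -> max=56
step 8: append 46 -> window=[22, 46] -> max=46
step 9: append 55 -> window=[46, 55] -> max=55
step 10: append 13 -> window=[55, 13] -> max=55
Window #9 max = 55

Answer: 55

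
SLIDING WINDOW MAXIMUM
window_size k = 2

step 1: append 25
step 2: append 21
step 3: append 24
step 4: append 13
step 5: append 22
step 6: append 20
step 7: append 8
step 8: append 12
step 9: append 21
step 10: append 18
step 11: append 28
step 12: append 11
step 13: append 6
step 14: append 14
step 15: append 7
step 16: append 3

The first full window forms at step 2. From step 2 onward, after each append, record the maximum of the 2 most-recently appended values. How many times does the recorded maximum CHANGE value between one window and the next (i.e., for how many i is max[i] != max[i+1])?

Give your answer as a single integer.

step 1: append 25 -> window=[25] (not full yet)
step 2: append 21 -> window=[25, 21] -> max=25
step 3: append 24 -> window=[21, 24] -> max=24
step 4: append 13 -> window=[24, 13] -> max=24
step 5: append 22 -> window=[13, 22] -> max=22
step 6: append 20 -> window=[22, 20] -> max=22
step 7: append 8 -> window=[20, 8] -> max=20
step 8: append 12 -> window=[8, 12] -> max=12
step 9: append 21 -> window=[12, 21] -> max=21
step 10: append 18 -> window=[21, 18] -> max=21
step 11: append 28 -> window=[18, 28] -> max=28
step 12: append 11 -> window=[28, 11] -> max=28
step 13: append 6 -> window=[11, 6] -> max=11
step 14: append 14 -> window=[6, 14] -> max=14
step 15: append 7 -> window=[14, 7] -> max=14
step 16: append 3 -> window=[7, 3] -> max=7
Recorded maximums: 25 24 24 22 22 20 12 21 21 28 28 11 14 14 7
Changes between consecutive maximums: 9

Answer: 9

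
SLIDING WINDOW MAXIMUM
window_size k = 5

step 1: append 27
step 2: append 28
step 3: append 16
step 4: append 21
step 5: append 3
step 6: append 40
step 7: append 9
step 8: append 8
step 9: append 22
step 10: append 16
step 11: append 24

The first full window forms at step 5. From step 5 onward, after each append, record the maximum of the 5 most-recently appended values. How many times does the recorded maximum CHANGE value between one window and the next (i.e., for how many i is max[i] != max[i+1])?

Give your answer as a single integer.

Answer: 2

Derivation:
step 1: append 27 -> window=[27] (not full yet)
step 2: append 28 -> window=[27, 28] (not full yet)
step 3: append 16 -> window=[27, 28, 16] (not full yet)
step 4: append 21 -> window=[27, 28, 16, 21] (not full yet)
step 5: append 3 -> window=[27, 28, 16, 21, 3] -> max=28
step 6: append 40 -> window=[28, 16, 21, 3, 40] -> max=40
step 7: append 9 -> window=[16, 21, 3, 40, 9] -> max=40
step 8: append 8 -> window=[21, 3, 40, 9, 8] -> max=40
step 9: append 22 -> window=[3, 40, 9, 8, 22] -> max=40
step 10: append 16 -> window=[40, 9, 8, 22, 16] -> max=40
step 11: append 24 -> window=[9, 8, 22, 16, 24] -> max=24
Recorded maximums: 28 40 40 40 40 40 24
Changes between consecutive maximums: 2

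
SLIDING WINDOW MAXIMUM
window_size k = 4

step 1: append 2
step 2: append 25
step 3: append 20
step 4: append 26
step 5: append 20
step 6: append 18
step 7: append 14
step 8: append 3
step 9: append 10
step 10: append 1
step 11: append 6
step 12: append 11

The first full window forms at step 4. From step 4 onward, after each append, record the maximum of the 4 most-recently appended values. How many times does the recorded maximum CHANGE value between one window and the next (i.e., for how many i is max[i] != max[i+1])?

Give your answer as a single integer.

step 1: append 2 -> window=[2] (not full yet)
step 2: append 25 -> window=[2, 25] (not full yet)
step 3: append 20 -> window=[2, 25, 20] (not full yet)
step 4: append 26 -> window=[2, 25, 20, 26] -> max=26
step 5: append 20 -> window=[25, 20, 26, 20] -> max=26
step 6: append 18 -> window=[20, 26, 20, 18] -> max=26
step 7: append 14 -> window=[26, 20, 18, 14] -> max=26
step 8: append 3 -> window=[20, 18, 14, 3] -> max=20
step 9: append 10 -> window=[18, 14, 3, 10] -> max=18
step 10: append 1 -> window=[14, 3, 10, 1] -> max=14
step 11: append 6 -> window=[3, 10, 1, 6] -> max=10
step 12: append 11 -> window=[10, 1, 6, 11] -> max=11
Recorded maximums: 26 26 26 26 20 18 14 10 11
Changes between consecutive maximums: 5

Answer: 5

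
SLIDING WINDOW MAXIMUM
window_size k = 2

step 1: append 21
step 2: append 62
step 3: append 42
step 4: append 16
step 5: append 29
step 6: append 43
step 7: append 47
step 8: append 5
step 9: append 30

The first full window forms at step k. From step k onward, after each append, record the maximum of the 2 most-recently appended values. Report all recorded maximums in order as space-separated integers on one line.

Answer: 62 62 42 29 43 47 47 30

Derivation:
step 1: append 21 -> window=[21] (not full yet)
step 2: append 62 -> window=[21, 62] -> max=62
step 3: append 42 -> window=[62, 42] -> max=62
step 4: append 16 -> window=[42, 16] -> max=42
step 5: append 29 -> window=[16, 29] -> max=29
step 6: append 43 -> window=[29, 43] -> max=43
step 7: append 47 -> window=[43, 47] -> max=47
step 8: append 5 -> window=[47, 5] -> max=47
step 9: append 30 -> window=[5, 30] -> max=30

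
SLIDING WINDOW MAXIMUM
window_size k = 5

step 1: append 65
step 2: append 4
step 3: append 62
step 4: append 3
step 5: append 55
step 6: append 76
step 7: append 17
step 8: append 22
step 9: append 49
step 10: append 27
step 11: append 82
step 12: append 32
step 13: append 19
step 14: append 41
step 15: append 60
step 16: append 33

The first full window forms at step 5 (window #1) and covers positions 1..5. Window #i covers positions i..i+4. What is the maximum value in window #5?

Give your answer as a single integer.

Answer: 76

Derivation:
step 1: append 65 -> window=[65] (not full yet)
step 2: append 4 -> window=[65, 4] (not full yet)
step 3: append 62 -> window=[65, 4, 62] (not full yet)
step 4: append 3 -> window=[65, 4, 62, 3] (not full yet)
step 5: append 55 -> window=[65, 4, 62, 3, 55] -> max=65
step 6: append 76 -> window=[4, 62, 3, 55, 76] -> max=76
step 7: append 17 -> window=[62, 3, 55, 76, 17] -> max=76
step 8: append 22 -> window=[3, 55, 76, 17, 22] -> max=76
step 9: append 49 -> window=[55, 76, 17, 22, 49] -> max=76
Window #5 max = 76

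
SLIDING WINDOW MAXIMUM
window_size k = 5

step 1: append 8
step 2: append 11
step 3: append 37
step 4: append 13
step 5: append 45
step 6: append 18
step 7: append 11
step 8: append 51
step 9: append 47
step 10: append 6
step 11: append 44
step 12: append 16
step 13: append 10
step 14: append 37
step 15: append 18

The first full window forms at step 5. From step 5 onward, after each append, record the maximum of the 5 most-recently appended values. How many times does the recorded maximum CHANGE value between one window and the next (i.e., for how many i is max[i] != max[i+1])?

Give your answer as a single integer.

Answer: 3

Derivation:
step 1: append 8 -> window=[8] (not full yet)
step 2: append 11 -> window=[8, 11] (not full yet)
step 3: append 37 -> window=[8, 11, 37] (not full yet)
step 4: append 13 -> window=[8, 11, 37, 13] (not full yet)
step 5: append 45 -> window=[8, 11, 37, 13, 45] -> max=45
step 6: append 18 -> window=[11, 37, 13, 45, 18] -> max=45
step 7: append 11 -> window=[37, 13, 45, 18, 11] -> max=45
step 8: append 51 -> window=[13, 45, 18, 11, 51] -> max=51
step 9: append 47 -> window=[45, 18, 11, 51, 47] -> max=51
step 10: append 6 -> window=[18, 11, 51, 47, 6] -> max=51
step 11: append 44 -> window=[11, 51, 47, 6, 44] -> max=51
step 12: append 16 -> window=[51, 47, 6, 44, 16] -> max=51
step 13: append 10 -> window=[47, 6, 44, 16, 10] -> max=47
step 14: append 37 -> window=[6, 44, 16, 10, 37] -> max=44
step 15: append 18 -> window=[44, 16, 10, 37, 18] -> max=44
Recorded maximums: 45 45 45 51 51 51 51 51 47 44 44
Changes between consecutive maximums: 3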